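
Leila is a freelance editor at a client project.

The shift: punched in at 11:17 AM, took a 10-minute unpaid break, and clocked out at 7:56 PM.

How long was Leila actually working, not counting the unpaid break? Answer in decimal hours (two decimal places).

8.48 hours

The shift: 11:17 AM–7:56 PM = 8 h 39 min; less 10 min break → 8 h 29 min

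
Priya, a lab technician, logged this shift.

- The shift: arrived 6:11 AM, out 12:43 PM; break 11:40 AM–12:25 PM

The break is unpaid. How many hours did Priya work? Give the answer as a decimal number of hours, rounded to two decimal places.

5.78 hours

The shift: 6:11 AM–12:43 PM = 6 h 32 min; less 45 min break → 5 h 47 min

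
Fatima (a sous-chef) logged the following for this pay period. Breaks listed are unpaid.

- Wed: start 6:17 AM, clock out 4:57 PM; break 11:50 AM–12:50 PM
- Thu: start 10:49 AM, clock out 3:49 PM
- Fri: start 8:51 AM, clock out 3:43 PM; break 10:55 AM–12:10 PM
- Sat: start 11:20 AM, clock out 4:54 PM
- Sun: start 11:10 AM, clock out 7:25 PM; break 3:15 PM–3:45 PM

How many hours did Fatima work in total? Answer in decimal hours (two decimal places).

33.60 hours

Wed: 6:17 AM–4:57 PM = 10 h 40 min; less 60 min break → 9 h 40 min
Thu: 10:49 AM–3:49 PM = 5 h 0 min
Fri: 8:51 AM–3:43 PM = 6 h 52 min; less 75 min break → 5 h 37 min
Sat: 11:20 AM–4:54 PM = 5 h 34 min
Sun: 11:10 AM–7:25 PM = 8 h 15 min; less 30 min break → 7 h 45 min
Total: 9 h 40 min + 5 h 0 min + 5 h 37 min + 5 h 34 min + 7 h 45 min = 33 h 36 min.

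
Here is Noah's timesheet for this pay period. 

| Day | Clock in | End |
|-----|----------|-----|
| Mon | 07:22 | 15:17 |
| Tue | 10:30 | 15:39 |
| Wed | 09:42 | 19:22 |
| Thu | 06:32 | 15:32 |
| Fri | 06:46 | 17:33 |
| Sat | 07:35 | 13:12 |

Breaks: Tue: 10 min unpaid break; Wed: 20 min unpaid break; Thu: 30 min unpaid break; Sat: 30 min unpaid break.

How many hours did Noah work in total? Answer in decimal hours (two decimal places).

Mon: 07:22–15:17 = 7 h 55 min
Tue: 10:30–15:39 = 5 h 9 min; less 10 min break → 4 h 59 min
Wed: 09:42–19:22 = 9 h 40 min; less 20 min break → 9 h 20 min
Thu: 06:32–15:32 = 9 h 0 min; less 30 min break → 8 h 30 min
Fri: 06:46–17:33 = 10 h 47 min
Sat: 07:35–13:12 = 5 h 37 min; less 30 min break → 5 h 7 min
Total: 7 h 55 min + 4 h 59 min + 9 h 20 min + 8 h 30 min + 10 h 47 min + 5 h 7 min = 46 h 38 min.

46.63 hours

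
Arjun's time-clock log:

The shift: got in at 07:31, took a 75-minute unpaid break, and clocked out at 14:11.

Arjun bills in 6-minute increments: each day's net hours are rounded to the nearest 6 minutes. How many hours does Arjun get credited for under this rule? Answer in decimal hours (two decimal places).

The shift: 07:31–14:11 = 6 h 40 min − 75 min = 5 h 25 min → rounds to 5 h 24 min

5.40 hours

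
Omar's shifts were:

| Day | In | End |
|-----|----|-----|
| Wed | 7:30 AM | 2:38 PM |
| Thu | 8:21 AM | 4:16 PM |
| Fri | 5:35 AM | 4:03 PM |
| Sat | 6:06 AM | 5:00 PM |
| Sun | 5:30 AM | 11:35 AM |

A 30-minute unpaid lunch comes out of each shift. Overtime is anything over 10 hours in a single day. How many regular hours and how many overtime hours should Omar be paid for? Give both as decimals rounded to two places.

Regular 39.60 hours, overtime 0.40 hours

Wed: 7:30 AM–2:38 PM = 7 h 8 min; less 30 min break → 6 h 38 min
Thu: 8:21 AM–4:16 PM = 7 h 55 min; less 30 min break → 7 h 25 min
Fri: 5:35 AM–4:03 PM = 10 h 28 min; less 30 min break → 9 h 58 min
Sat: 6:06 AM–5:00 PM = 10 h 54 min; less 30 min break → 10 h 24 min
Sun: 5:30 AM–11:35 AM = 6 h 5 min; less 30 min break → 5 h 35 min
Wed reg 6 h 38 min / OT 0 h 0 min; Thu reg 7 h 25 min / OT 0 h 0 min; Fri reg 9 h 58 min / OT 0 h 0 min; Sat reg 10 h 0 min / OT 0 h 24 min; Sun reg 5 h 35 min / OT 0 h 0 min.
Totals: regular 39 h 36 min, overtime 0 h 24 min.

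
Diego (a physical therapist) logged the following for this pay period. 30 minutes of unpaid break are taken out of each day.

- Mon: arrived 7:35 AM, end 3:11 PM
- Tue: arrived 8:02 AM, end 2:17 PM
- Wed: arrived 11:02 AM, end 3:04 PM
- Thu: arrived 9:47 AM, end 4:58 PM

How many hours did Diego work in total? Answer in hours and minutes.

Mon: 7:35 AM–3:11 PM = 7 h 36 min; less 30 min break → 7 h 6 min
Tue: 8:02 AM–2:17 PM = 6 h 15 min; less 30 min break → 5 h 45 min
Wed: 11:02 AM–3:04 PM = 4 h 2 min; less 30 min break → 3 h 32 min
Thu: 9:47 AM–4:58 PM = 7 h 11 min; less 30 min break → 6 h 41 min
Total: 7 h 6 min + 5 h 45 min + 3 h 32 min + 6 h 41 min = 23 h 4 min.

23 h 4 min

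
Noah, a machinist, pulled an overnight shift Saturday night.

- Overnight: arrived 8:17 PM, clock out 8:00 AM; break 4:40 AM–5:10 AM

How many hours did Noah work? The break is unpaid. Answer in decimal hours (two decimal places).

11.22 hours

Overnight: 8:17 PM → midnight = 3 h 43 min; midnight → 8:00 AM = 8 h 0 min; span 11 h 43 min; less 30 min break → 11 h 13 min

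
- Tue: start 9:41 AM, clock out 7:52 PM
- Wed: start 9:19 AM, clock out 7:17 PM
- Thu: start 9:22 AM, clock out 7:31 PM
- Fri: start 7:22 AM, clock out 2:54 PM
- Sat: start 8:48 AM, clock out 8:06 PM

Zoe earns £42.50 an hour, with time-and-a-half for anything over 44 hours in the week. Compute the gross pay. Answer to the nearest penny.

£2197.25

Tue: 9:41 AM–7:52 PM = 10 h 11 min
Wed: 9:19 AM–7:17 PM = 9 h 58 min
Thu: 9:22 AM–7:31 PM = 10 h 9 min
Fri: 7:22 AM–2:54 PM = 7 h 32 min
Sat: 8:48 AM–8:06 PM = 11 h 18 min
Total worked: 49 h 8 min = 2948 min.
Regular 44 h 0 min = 2640 min at £42.50/h; overtime 5 h 8 min = 308 min at £63.75/h.
Pay = (2640 × £42.50 + 308 × £63.75) ÷ 60 = £2197.25.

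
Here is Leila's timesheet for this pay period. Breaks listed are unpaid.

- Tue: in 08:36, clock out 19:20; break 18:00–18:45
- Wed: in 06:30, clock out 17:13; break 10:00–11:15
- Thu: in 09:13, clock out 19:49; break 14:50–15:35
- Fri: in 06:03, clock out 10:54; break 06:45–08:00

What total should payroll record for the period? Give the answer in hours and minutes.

32 h 54 min

Tue: 08:36–19:20 = 10 h 44 min; less 45 min break → 9 h 59 min
Wed: 06:30–17:13 = 10 h 43 min; less 75 min break → 9 h 28 min
Thu: 09:13–19:49 = 10 h 36 min; less 45 min break → 9 h 51 min
Fri: 06:03–10:54 = 4 h 51 min; less 75 min break → 3 h 36 min
Total: 9 h 59 min + 9 h 28 min + 9 h 51 min + 3 h 36 min = 32 h 54 min.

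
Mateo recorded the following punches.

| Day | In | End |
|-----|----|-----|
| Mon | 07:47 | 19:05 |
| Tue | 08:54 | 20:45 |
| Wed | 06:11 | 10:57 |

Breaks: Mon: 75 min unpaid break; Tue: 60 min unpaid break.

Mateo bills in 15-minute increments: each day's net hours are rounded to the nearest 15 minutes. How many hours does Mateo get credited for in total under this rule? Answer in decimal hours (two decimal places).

Mon: 07:47–19:05 = 11 h 18 min − 75 min = 10 h 3 min → rounds to 10 h 0 min
Tue: 08:54–20:45 = 11 h 51 min − 60 min = 10 h 51 min → rounds to 10 h 45 min
Wed: 06:11–10:57 = 4 h 46 min → rounds to 4 h 45 min
Total credited: 25 h 30 min.

25.50 hours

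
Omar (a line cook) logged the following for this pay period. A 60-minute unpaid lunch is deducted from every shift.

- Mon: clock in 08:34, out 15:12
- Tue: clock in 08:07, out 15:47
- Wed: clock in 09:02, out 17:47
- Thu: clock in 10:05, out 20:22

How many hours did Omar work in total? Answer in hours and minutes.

Mon: 08:34–15:12 = 6 h 38 min; less 60 min break → 5 h 38 min
Tue: 08:07–15:47 = 7 h 40 min; less 60 min break → 6 h 40 min
Wed: 09:02–17:47 = 8 h 45 min; less 60 min break → 7 h 45 min
Thu: 10:05–20:22 = 10 h 17 min; less 60 min break → 9 h 17 min
Total: 5 h 38 min + 6 h 40 min + 7 h 45 min + 9 h 17 min = 29 h 20 min.

29 h 20 min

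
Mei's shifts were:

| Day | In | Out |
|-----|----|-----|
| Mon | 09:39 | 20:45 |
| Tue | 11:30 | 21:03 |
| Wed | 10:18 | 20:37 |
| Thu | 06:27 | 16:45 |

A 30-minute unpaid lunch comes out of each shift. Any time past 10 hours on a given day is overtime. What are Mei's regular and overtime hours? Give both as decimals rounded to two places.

Regular 38.67 hours, overtime 0.60 hours

Mon: 09:39–20:45 = 11 h 6 min; less 30 min break → 10 h 36 min
Tue: 11:30–21:03 = 9 h 33 min; less 30 min break → 9 h 3 min
Wed: 10:18–20:37 = 10 h 19 min; less 30 min break → 9 h 49 min
Thu: 06:27–16:45 = 10 h 18 min; less 30 min break → 9 h 48 min
Mon reg 10 h 0 min / OT 0 h 36 min; Tue reg 9 h 3 min / OT 0 h 0 min; Wed reg 9 h 49 min / OT 0 h 0 min; Thu reg 9 h 48 min / OT 0 h 0 min.
Totals: regular 38 h 40 min, overtime 0 h 36 min.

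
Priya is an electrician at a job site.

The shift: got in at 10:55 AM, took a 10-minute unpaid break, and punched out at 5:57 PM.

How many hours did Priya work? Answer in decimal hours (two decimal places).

6.87 hours

The shift: 10:55 AM–5:57 PM = 7 h 2 min; less 10 min break → 6 h 52 min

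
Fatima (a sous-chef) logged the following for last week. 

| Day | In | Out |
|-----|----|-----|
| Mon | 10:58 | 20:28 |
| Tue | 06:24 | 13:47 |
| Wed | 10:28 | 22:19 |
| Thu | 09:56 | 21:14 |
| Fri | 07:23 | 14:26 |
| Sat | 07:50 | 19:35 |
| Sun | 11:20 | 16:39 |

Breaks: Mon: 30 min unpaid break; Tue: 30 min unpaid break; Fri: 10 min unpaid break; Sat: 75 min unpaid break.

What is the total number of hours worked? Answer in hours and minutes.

Mon: 10:58–20:28 = 9 h 30 min; less 30 min break → 9 h 0 min
Tue: 06:24–13:47 = 7 h 23 min; less 30 min break → 6 h 53 min
Wed: 10:28–22:19 = 11 h 51 min
Thu: 09:56–21:14 = 11 h 18 min
Fri: 07:23–14:26 = 7 h 3 min; less 10 min break → 6 h 53 min
Sat: 07:50–19:35 = 11 h 45 min; less 75 min break → 10 h 30 min
Sun: 11:20–16:39 = 5 h 19 min
Total: 9 h 0 min + 6 h 53 min + 11 h 51 min + 11 h 18 min + 6 h 53 min + 10 h 30 min + 5 h 19 min = 61 h 44 min.

61 h 44 min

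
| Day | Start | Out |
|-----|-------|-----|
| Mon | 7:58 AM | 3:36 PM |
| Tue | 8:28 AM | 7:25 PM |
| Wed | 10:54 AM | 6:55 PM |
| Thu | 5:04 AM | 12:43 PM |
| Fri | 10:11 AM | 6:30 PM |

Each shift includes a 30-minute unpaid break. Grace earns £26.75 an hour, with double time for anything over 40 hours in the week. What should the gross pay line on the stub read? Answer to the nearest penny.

Mon: 7:58 AM–3:36 PM = 7 h 38 min; less 30 min break → 7 h 8 min
Tue: 8:28 AM–7:25 PM = 10 h 57 min; less 30 min break → 10 h 27 min
Wed: 10:54 AM–6:55 PM = 8 h 1 min; less 30 min break → 7 h 31 min
Thu: 5:04 AM–12:43 PM = 7 h 39 min; less 30 min break → 7 h 9 min
Fri: 10:11 AM–6:30 PM = 8 h 19 min; less 30 min break → 7 h 49 min
Total worked: 40 h 4 min = 2404 min.
Regular 40 h 0 min = 2400 min at £26.75/h; overtime 0 h 4 min = 4 min at £53.50/h.
Pay = (2400 × £26.75 + 4 × £53.50) ÷ 60 = £1073.57.

£1073.57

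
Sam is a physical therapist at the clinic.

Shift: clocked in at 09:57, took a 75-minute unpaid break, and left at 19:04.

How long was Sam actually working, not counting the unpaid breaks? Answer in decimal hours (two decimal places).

7.87 hours

Shift: 09:57–19:04 = 9 h 7 min; less 75 min break → 7 h 52 min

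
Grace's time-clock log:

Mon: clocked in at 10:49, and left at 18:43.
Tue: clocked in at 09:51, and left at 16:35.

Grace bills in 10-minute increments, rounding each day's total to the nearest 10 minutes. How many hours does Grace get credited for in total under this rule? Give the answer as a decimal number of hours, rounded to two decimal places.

Mon: 10:49–18:43 = 7 h 54 min → rounds to 7 h 50 min
Tue: 09:51–16:35 = 6 h 44 min → rounds to 6 h 40 min
Total credited: 14 h 30 min.

14.50 hours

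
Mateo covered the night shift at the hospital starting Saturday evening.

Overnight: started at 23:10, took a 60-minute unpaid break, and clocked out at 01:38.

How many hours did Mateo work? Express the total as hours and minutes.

Overnight: 23:10 → midnight = 0 h 50 min; midnight → 01:38 = 1 h 38 min; span 2 h 28 min; less 60 min break → 1 h 28 min

1 h 28 min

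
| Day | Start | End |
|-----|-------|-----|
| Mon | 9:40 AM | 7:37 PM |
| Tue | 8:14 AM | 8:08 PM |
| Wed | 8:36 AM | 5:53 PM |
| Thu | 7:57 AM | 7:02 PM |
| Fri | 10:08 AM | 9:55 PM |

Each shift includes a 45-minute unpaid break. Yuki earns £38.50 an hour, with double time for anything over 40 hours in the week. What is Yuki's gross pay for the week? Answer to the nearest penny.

Mon: 9:40 AM–7:37 PM = 9 h 57 min; less 45 min break → 9 h 12 min
Tue: 8:14 AM–8:08 PM = 11 h 54 min; less 45 min break → 11 h 9 min
Wed: 8:36 AM–5:53 PM = 9 h 17 min; less 45 min break → 8 h 32 min
Thu: 7:57 AM–7:02 PM = 11 h 5 min; less 45 min break → 10 h 20 min
Fri: 10:08 AM–9:55 PM = 11 h 47 min; less 45 min break → 11 h 2 min
Total worked: 50 h 15 min = 3015 min.
Regular 40 h 0 min = 2400 min at £38.50/h; overtime 10 h 15 min = 615 min at £77.00/h.
Pay = (2400 × £38.50 + 615 × £77.00) ÷ 60 = £2329.25.

£2329.25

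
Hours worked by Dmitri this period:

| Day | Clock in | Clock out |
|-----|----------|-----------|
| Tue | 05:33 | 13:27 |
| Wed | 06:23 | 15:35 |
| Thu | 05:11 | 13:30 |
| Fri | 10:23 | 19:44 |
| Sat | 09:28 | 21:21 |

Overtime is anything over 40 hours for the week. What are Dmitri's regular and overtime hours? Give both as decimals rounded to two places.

Regular 40.00 hours, overtime 6.65 hours

Tue: 05:33–13:27 = 7 h 54 min
Wed: 06:23–15:35 = 9 h 12 min
Thu: 05:11–13:30 = 8 h 19 min
Fri: 10:23–19:44 = 9 h 21 min
Sat: 09:28–21:21 = 11 h 53 min
Total worked: 46 h 39 min = 46.65 h.
Threshold 40 h → overtime 6 h 39 min, regular 40 h 0 min.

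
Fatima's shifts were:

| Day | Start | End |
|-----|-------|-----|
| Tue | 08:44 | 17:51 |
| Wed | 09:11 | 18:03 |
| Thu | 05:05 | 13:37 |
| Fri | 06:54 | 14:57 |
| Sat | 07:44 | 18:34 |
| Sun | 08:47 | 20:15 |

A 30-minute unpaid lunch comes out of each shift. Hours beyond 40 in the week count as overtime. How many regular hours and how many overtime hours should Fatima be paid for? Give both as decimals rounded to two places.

Regular 40.00 hours, overtime 13.87 hours

Tue: 08:44–17:51 = 9 h 7 min; less 30 min break → 8 h 37 min
Wed: 09:11–18:03 = 8 h 52 min; less 30 min break → 8 h 22 min
Thu: 05:05–13:37 = 8 h 32 min; less 30 min break → 8 h 2 min
Fri: 06:54–14:57 = 8 h 3 min; less 30 min break → 7 h 33 min
Sat: 07:44–18:34 = 10 h 50 min; less 30 min break → 10 h 20 min
Sun: 08:47–20:15 = 11 h 28 min; less 30 min break → 10 h 58 min
Total worked: 53 h 52 min = 53.87 h.
Threshold 40 h → overtime 13 h 52 min, regular 40 h 0 min.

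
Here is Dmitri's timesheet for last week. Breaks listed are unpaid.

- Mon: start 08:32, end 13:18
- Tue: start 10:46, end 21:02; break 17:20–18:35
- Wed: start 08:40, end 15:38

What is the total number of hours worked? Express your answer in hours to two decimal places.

Mon: 08:32–13:18 = 4 h 46 min
Tue: 10:46–21:02 = 10 h 16 min; less 75 min break → 9 h 1 min
Wed: 08:40–15:38 = 6 h 58 min
Total: 4 h 46 min + 9 h 1 min + 6 h 58 min = 20 h 45 min.

20.75 hours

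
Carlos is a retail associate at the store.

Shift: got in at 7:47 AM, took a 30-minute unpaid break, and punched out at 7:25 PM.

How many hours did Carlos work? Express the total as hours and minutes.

Shift: 7:47 AM–7:25 PM = 11 h 38 min; less 30 min break → 11 h 8 min

11 h 8 min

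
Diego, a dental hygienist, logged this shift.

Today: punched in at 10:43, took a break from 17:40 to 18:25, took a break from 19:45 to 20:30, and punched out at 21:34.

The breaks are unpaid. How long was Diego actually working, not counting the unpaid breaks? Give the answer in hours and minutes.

Today: 10:43–21:34 = 10 h 51 min; less 90 min break → 9 h 21 min

9 h 21 min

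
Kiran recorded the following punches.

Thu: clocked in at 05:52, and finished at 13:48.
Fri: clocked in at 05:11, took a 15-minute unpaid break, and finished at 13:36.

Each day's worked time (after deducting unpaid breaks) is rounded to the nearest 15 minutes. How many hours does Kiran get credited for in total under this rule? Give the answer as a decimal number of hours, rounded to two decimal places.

16.25 hours

Thu: 05:52–13:48 = 7 h 56 min → rounds to 8 h 0 min
Fri: 05:11–13:36 = 8 h 25 min − 15 min = 8 h 10 min → rounds to 8 h 15 min
Total credited: 16 h 15 min.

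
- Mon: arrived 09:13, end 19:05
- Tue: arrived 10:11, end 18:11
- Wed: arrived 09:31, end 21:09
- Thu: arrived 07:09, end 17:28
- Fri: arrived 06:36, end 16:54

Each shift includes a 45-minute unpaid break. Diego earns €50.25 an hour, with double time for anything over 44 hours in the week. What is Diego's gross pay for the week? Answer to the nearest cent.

€2448.85

Mon: 09:13–19:05 = 9 h 52 min; less 45 min break → 9 h 7 min
Tue: 10:11–18:11 = 8 h 0 min; less 45 min break → 7 h 15 min
Wed: 09:31–21:09 = 11 h 38 min; less 45 min break → 10 h 53 min
Thu: 07:09–17:28 = 10 h 19 min; less 45 min break → 9 h 34 min
Fri: 06:36–16:54 = 10 h 18 min; less 45 min break → 9 h 33 min
Total worked: 46 h 22 min = 2782 min.
Regular 44 h 0 min = 2640 min at €50.25/h; overtime 2 h 22 min = 142 min at €100.50/h.
Pay = (2640 × €50.25 + 142 × €100.50) ÷ 60 = €2448.85.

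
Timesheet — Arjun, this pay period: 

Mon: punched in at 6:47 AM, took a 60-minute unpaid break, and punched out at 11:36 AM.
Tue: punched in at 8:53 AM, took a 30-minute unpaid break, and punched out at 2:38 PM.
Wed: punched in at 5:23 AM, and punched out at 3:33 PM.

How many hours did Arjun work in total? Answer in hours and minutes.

19 h 14 min

Mon: 6:47 AM–11:36 AM = 4 h 49 min; less 60 min break → 3 h 49 min
Tue: 8:53 AM–2:38 PM = 5 h 45 min; less 30 min break → 5 h 15 min
Wed: 5:23 AM–3:33 PM = 10 h 10 min
Total: 3 h 49 min + 5 h 15 min + 10 h 10 min = 19 h 14 min.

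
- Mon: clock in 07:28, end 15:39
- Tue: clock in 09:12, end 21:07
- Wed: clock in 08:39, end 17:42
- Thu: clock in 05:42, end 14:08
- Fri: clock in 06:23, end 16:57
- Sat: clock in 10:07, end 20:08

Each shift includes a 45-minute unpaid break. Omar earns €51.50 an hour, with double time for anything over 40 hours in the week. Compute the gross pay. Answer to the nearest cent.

Mon: 07:28–15:39 = 8 h 11 min; less 45 min break → 7 h 26 min
Tue: 09:12–21:07 = 11 h 55 min; less 45 min break → 11 h 10 min
Wed: 08:39–17:42 = 9 h 3 min; less 45 min break → 8 h 18 min
Thu: 05:42–14:08 = 8 h 26 min; less 45 min break → 7 h 41 min
Fri: 06:23–16:57 = 10 h 34 min; less 45 min break → 9 h 49 min
Sat: 10:07–20:08 = 10 h 1 min; less 45 min break → 9 h 16 min
Total worked: 53 h 40 min = 3220 min.
Regular 40 h 0 min = 2400 min at €51.50/h; overtime 13 h 40 min = 820 min at €103.00/h.
Pay = (2400 × €51.50 + 820 × €103.00) ÷ 60 = €3467.67.

€3467.67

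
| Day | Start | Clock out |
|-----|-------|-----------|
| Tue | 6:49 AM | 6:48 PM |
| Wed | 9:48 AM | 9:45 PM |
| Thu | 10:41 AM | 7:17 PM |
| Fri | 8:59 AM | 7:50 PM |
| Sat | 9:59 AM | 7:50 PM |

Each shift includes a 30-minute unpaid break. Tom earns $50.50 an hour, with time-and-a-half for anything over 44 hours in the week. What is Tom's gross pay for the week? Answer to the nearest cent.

$2732.05

Tue: 6:49 AM–6:48 PM = 11 h 59 min; less 30 min break → 11 h 29 min
Wed: 9:48 AM–9:45 PM = 11 h 57 min; less 30 min break → 11 h 27 min
Thu: 10:41 AM–7:17 PM = 8 h 36 min; less 30 min break → 8 h 6 min
Fri: 8:59 AM–7:50 PM = 10 h 51 min; less 30 min break → 10 h 21 min
Sat: 9:59 AM–7:50 PM = 9 h 51 min; less 30 min break → 9 h 21 min
Total worked: 50 h 44 min = 3044 min.
Regular 44 h 0 min = 2640 min at $50.50/h; overtime 6 h 44 min = 404 min at $75.75/h.
Pay = (2640 × $50.50 + 404 × $75.75) ÷ 60 = $2732.05.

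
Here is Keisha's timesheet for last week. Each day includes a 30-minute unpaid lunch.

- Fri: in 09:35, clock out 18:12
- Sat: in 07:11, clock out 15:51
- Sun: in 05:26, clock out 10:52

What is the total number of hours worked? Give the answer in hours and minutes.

Fri: 09:35–18:12 = 8 h 37 min; less 30 min break → 8 h 7 min
Sat: 07:11–15:51 = 8 h 40 min; less 30 min break → 8 h 10 min
Sun: 05:26–10:52 = 5 h 26 min; less 30 min break → 4 h 56 min
Total: 8 h 7 min + 8 h 10 min + 4 h 56 min = 21 h 13 min.

21 h 13 min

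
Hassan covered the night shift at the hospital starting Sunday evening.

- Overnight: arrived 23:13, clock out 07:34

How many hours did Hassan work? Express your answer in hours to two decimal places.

8.35 hours

Overnight: 23:13 → midnight = 0 h 47 min; midnight → 07:34 = 7 h 34 min; span 8 h 21 min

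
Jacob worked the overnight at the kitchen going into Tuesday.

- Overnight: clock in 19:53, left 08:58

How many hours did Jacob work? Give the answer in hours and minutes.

Overnight: 19:53 → midnight = 4 h 7 min; midnight → 08:58 = 8 h 58 min; span 13 h 5 min

13 h 5 min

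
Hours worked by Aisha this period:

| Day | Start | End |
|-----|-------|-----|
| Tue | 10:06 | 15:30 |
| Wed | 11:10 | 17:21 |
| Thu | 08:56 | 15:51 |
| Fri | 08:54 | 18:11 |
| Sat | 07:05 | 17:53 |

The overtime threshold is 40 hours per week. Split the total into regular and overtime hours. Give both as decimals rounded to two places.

Regular 38.58 hours, overtime 0.00 hours

Tue: 10:06–15:30 = 5 h 24 min
Wed: 11:10–17:21 = 6 h 11 min
Thu: 08:56–15:51 = 6 h 55 min
Fri: 08:54–18:11 = 9 h 17 min
Sat: 07:05–17:53 = 10 h 48 min
Total worked: 38 h 35 min = 38.58 h.
Threshold 40 h → overtime 0 h 0 min, regular 38 h 35 min.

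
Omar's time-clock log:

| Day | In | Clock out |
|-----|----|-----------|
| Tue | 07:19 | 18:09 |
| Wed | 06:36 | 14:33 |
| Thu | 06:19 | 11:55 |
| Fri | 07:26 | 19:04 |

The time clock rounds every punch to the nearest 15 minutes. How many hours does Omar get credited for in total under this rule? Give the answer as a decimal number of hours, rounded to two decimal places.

36.25 hours

Tue: in 07:19→07:15, out 18:09→18:15; 11 h 0 min
Wed: in 06:36→06:30, out 14:33→14:30; 8 h 0 min
Thu: in 06:19→06:15, out 11:55→12:00; 5 h 45 min
Fri: in 07:26→07:30, out 19:04→19:00; 11 h 30 min
Total credited: 36 h 15 min.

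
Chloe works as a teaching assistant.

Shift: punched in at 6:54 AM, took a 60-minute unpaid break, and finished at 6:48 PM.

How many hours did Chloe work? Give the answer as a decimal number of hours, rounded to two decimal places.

Shift: 6:54 AM–6:48 PM = 11 h 54 min; less 60 min break → 10 h 54 min

10.90 hours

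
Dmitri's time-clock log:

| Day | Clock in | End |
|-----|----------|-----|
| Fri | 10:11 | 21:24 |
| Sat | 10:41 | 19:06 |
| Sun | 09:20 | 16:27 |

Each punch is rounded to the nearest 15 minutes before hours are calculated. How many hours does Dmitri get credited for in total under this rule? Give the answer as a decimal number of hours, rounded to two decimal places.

Fri: in 10:11→10:15, out 21:24→21:30; 11 h 15 min
Sat: in 10:41→10:45, out 19:06→19:00; 8 h 15 min
Sun: in 09:20→09:15, out 16:27→16:30; 7 h 15 min
Total credited: 26 h 45 min.

26.75 hours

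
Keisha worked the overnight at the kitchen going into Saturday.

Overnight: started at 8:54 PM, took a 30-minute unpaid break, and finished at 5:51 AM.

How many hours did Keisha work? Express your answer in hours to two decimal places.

8.45 hours

Overnight: 8:54 PM → midnight = 3 h 6 min; midnight → 5:51 AM = 5 h 51 min; span 8 h 57 min; less 30 min break → 8 h 27 min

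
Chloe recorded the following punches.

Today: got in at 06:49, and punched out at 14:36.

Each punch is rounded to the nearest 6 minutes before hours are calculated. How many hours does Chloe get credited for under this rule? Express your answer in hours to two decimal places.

Today: in 06:49→06:48, out 14:36→14:36; 7 h 48 min

7.80 hours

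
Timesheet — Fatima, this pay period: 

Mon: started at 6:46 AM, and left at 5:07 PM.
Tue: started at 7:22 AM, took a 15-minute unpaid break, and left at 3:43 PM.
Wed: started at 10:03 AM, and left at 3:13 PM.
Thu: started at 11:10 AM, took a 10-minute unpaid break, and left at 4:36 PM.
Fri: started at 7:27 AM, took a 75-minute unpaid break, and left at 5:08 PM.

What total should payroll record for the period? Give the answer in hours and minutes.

37 h 19 min

Mon: 6:46 AM–5:07 PM = 10 h 21 min
Tue: 7:22 AM–3:43 PM = 8 h 21 min; less 15 min break → 8 h 6 min
Wed: 10:03 AM–3:13 PM = 5 h 10 min
Thu: 11:10 AM–4:36 PM = 5 h 26 min; less 10 min break → 5 h 16 min
Fri: 7:27 AM–5:08 PM = 9 h 41 min; less 75 min break → 8 h 26 min
Total: 10 h 21 min + 8 h 6 min + 5 h 10 min + 5 h 16 min + 8 h 26 min = 37 h 19 min.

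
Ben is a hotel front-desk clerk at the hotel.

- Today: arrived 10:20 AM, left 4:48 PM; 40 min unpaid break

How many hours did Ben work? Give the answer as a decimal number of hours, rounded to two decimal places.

Today: 10:20 AM–4:48 PM = 6 h 28 min; less 40 min break → 5 h 48 min

5.80 hours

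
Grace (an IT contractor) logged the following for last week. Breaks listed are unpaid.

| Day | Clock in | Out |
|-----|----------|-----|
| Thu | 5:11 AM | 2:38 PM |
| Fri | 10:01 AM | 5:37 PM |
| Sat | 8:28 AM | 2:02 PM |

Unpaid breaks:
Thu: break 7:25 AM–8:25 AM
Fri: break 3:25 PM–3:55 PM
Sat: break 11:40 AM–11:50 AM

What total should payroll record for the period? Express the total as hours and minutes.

20 h 57 min

Thu: 5:11 AM–2:38 PM = 9 h 27 min; less 60 min break → 8 h 27 min
Fri: 10:01 AM–5:37 PM = 7 h 36 min; less 30 min break → 7 h 6 min
Sat: 8:28 AM–2:02 PM = 5 h 34 min; less 10 min break → 5 h 24 min
Total: 8 h 27 min + 7 h 6 min + 5 h 24 min = 20 h 57 min.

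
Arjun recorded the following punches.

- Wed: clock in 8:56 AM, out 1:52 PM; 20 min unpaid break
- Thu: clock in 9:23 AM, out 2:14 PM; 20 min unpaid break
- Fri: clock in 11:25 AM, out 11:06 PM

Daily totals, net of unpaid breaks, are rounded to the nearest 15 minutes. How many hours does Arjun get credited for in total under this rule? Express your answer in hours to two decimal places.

20.75 hours

Wed: 8:56 AM–1:52 PM = 4 h 56 min − 20 min = 4 h 36 min → rounds to 4 h 30 min
Thu: 9:23 AM–2:14 PM = 4 h 51 min − 20 min = 4 h 31 min → rounds to 4 h 30 min
Fri: 11:25 AM–11:06 PM = 11 h 41 min → rounds to 11 h 45 min
Total credited: 20 h 45 min.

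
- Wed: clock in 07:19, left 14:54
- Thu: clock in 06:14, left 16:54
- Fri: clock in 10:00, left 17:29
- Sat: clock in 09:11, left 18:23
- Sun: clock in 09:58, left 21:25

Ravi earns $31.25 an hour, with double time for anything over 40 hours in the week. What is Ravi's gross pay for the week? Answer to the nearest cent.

Wed: 07:19–14:54 = 7 h 35 min
Thu: 06:14–16:54 = 10 h 40 min
Fri: 10:00–17:29 = 7 h 29 min
Sat: 09:11–18:23 = 9 h 12 min
Sun: 09:58–21:25 = 11 h 27 min
Total worked: 46 h 23 min = 2783 min.
Regular 40 h 0 min = 2400 min at $31.25/h; overtime 6 h 23 min = 383 min at $62.50/h.
Pay = (2400 × $31.25 + 383 × $62.50) ÷ 60 = $1648.96.

$1648.96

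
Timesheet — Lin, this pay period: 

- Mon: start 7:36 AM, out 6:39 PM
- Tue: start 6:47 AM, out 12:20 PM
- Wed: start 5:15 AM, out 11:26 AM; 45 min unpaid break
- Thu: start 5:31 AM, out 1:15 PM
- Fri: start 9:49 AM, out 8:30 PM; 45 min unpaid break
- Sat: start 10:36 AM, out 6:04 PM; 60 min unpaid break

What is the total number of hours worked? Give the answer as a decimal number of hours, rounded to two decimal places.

Mon: 7:36 AM–6:39 PM = 11 h 3 min
Tue: 6:47 AM–12:20 PM = 5 h 33 min
Wed: 5:15 AM–11:26 AM = 6 h 11 min; less 45 min break → 5 h 26 min
Thu: 5:31 AM–1:15 PM = 7 h 44 min
Fri: 9:49 AM–8:30 PM = 10 h 41 min; less 45 min break → 9 h 56 min
Sat: 10:36 AM–6:04 PM = 7 h 28 min; less 60 min break → 6 h 28 min
Total: 11 h 3 min + 5 h 33 min + 5 h 26 min + 7 h 44 min + 9 h 56 min + 6 h 28 min = 46 h 10 min.

46.17 hours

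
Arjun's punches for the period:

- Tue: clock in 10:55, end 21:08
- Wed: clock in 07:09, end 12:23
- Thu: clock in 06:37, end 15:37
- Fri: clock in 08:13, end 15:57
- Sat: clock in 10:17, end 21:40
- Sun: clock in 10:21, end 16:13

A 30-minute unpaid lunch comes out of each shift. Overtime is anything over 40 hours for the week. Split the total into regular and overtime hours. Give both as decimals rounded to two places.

Regular 40.00 hours, overtime 6.43 hours

Tue: 10:55–21:08 = 10 h 13 min; less 30 min break → 9 h 43 min
Wed: 07:09–12:23 = 5 h 14 min; less 30 min break → 4 h 44 min
Thu: 06:37–15:37 = 9 h 0 min; less 30 min break → 8 h 30 min
Fri: 08:13–15:57 = 7 h 44 min; less 30 min break → 7 h 14 min
Sat: 10:17–21:40 = 11 h 23 min; less 30 min break → 10 h 53 min
Sun: 10:21–16:13 = 5 h 52 min; less 30 min break → 5 h 22 min
Total worked: 46 h 26 min = 46.43 h.
Threshold 40 h → overtime 6 h 26 min, regular 40 h 0 min.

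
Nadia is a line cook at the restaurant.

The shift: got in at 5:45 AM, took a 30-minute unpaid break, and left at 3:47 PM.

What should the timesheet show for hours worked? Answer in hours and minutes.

The shift: 5:45 AM–3:47 PM = 10 h 2 min; less 30 min break → 9 h 32 min

9 h 32 min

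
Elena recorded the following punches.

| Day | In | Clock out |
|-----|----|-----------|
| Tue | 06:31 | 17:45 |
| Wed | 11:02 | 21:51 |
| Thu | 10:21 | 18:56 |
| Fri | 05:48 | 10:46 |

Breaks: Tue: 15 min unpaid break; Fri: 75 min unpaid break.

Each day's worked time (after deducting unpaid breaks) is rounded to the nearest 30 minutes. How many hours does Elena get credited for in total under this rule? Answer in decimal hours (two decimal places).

34.00 hours

Tue: 06:31–17:45 = 11 h 14 min − 15 min = 10 h 59 min → rounds to 11 h 0 min
Wed: 11:02–21:51 = 10 h 49 min → rounds to 11 h 0 min
Thu: 10:21–18:56 = 8 h 35 min → rounds to 8 h 30 min
Fri: 05:48–10:46 = 4 h 58 min − 75 min = 3 h 43 min → rounds to 3 h 30 min
Total credited: 34 h 0 min.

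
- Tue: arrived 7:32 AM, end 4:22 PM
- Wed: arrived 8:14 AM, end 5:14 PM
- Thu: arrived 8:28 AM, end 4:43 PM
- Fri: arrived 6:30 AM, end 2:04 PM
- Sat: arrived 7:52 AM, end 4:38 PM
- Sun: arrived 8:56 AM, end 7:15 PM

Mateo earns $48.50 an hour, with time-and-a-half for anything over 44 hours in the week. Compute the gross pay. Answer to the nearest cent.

$2769.35

Tue: 7:32 AM–4:22 PM = 8 h 50 min
Wed: 8:14 AM–5:14 PM = 9 h 0 min
Thu: 8:28 AM–4:43 PM = 8 h 15 min
Fri: 6:30 AM–2:04 PM = 7 h 34 min
Sat: 7:52 AM–4:38 PM = 8 h 46 min
Sun: 8:56 AM–7:15 PM = 10 h 19 min
Total worked: 52 h 44 min = 3164 min.
Regular 44 h 0 min = 2640 min at $48.50/h; overtime 8 h 44 min = 524 min at $72.75/h.
Pay = (2640 × $48.50 + 524 × $72.75) ÷ 60 = $2769.35.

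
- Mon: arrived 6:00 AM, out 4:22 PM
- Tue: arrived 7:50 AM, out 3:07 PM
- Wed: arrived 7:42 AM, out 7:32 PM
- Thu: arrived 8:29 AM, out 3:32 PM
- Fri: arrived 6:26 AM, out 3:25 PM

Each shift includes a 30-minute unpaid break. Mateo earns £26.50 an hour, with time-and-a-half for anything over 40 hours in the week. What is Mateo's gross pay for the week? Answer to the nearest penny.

Mon: 6:00 AM–4:22 PM = 10 h 22 min; less 30 min break → 9 h 52 min
Tue: 7:50 AM–3:07 PM = 7 h 17 min; less 30 min break → 6 h 47 min
Wed: 7:42 AM–7:32 PM = 11 h 50 min; less 30 min break → 11 h 20 min
Thu: 8:29 AM–3:32 PM = 7 h 3 min; less 30 min break → 6 h 33 min
Fri: 6:26 AM–3:25 PM = 8 h 59 min; less 30 min break → 8 h 29 min
Total worked: 43 h 1 min = 2581 min.
Regular 40 h 0 min = 2400 min at £26.50/h; overtime 3 h 1 min = 181 min at £39.75/h.
Pay = (2400 × £26.50 + 181 × £39.75) ÷ 60 = £1179.91.

£1179.91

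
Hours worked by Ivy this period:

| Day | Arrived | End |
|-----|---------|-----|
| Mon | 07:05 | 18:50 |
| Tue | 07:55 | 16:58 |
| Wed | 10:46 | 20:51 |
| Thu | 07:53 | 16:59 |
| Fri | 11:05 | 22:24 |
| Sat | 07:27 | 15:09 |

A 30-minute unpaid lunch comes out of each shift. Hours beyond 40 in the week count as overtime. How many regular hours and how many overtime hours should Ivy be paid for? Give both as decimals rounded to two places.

Regular 40.00 hours, overtime 16.00 hours

Mon: 07:05–18:50 = 11 h 45 min; less 30 min break → 11 h 15 min
Tue: 07:55–16:58 = 9 h 3 min; less 30 min break → 8 h 33 min
Wed: 10:46–20:51 = 10 h 5 min; less 30 min break → 9 h 35 min
Thu: 07:53–16:59 = 9 h 6 min; less 30 min break → 8 h 36 min
Fri: 11:05–22:24 = 11 h 19 min; less 30 min break → 10 h 49 min
Sat: 07:27–15:09 = 7 h 42 min; less 30 min break → 7 h 12 min
Total worked: 56 h 0 min = 56.00 h.
Threshold 40 h → overtime 16 h 0 min, regular 40 h 0 min.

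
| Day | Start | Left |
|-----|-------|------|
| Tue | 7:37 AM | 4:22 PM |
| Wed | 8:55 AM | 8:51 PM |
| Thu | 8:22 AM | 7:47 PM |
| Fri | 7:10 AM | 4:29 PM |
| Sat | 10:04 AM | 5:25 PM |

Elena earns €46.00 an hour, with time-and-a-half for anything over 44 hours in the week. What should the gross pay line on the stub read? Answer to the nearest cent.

€2352.90

Tue: 7:37 AM–4:22 PM = 8 h 45 min
Wed: 8:55 AM–8:51 PM = 11 h 56 min
Thu: 8:22 AM–7:47 PM = 11 h 25 min
Fri: 7:10 AM–4:29 PM = 9 h 19 min
Sat: 10:04 AM–5:25 PM = 7 h 21 min
Total worked: 48 h 46 min = 2926 min.
Regular 44 h 0 min = 2640 min at €46.00/h; overtime 4 h 46 min = 286 min at €69.00/h.
Pay = (2640 × €46.00 + 286 × €69.00) ÷ 60 = €2352.90.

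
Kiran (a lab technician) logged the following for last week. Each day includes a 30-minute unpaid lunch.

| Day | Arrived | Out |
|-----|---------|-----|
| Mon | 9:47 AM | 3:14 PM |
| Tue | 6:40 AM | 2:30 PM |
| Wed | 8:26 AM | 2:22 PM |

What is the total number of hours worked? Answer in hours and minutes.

17 h 43 min

Mon: 9:47 AM–3:14 PM = 5 h 27 min; less 30 min break → 4 h 57 min
Tue: 6:40 AM–2:30 PM = 7 h 50 min; less 30 min break → 7 h 20 min
Wed: 8:26 AM–2:22 PM = 5 h 56 min; less 30 min break → 5 h 26 min
Total: 4 h 57 min + 7 h 20 min + 5 h 26 min = 17 h 43 min.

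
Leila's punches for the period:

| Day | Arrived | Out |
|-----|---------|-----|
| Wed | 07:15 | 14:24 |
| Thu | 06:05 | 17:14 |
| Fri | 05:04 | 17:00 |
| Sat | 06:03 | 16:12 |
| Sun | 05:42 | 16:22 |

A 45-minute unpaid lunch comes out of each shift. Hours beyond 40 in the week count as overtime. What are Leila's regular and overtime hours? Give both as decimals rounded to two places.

Wed: 07:15–14:24 = 7 h 9 min; less 45 min break → 6 h 24 min
Thu: 06:05–17:14 = 11 h 9 min; less 45 min break → 10 h 24 min
Fri: 05:04–17:00 = 11 h 56 min; less 45 min break → 11 h 11 min
Sat: 06:03–16:12 = 10 h 9 min; less 45 min break → 9 h 24 min
Sun: 05:42–16:22 = 10 h 40 min; less 45 min break → 9 h 55 min
Total worked: 47 h 18 min = 47.30 h.
Threshold 40 h → overtime 7 h 18 min, regular 40 h 0 min.

Regular 40.00 hours, overtime 7.30 hours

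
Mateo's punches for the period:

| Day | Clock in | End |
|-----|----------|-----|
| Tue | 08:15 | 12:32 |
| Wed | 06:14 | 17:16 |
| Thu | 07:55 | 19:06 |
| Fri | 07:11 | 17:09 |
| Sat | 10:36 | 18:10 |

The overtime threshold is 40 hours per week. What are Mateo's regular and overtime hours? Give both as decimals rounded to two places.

Tue: 08:15–12:32 = 4 h 17 min
Wed: 06:14–17:16 = 11 h 2 min
Thu: 07:55–19:06 = 11 h 11 min
Fri: 07:11–17:09 = 9 h 58 min
Sat: 10:36–18:10 = 7 h 34 min
Total worked: 44 h 2 min = 44.03 h.
Threshold 40 h → overtime 4 h 2 min, regular 40 h 0 min.

Regular 40.00 hours, overtime 4.03 hours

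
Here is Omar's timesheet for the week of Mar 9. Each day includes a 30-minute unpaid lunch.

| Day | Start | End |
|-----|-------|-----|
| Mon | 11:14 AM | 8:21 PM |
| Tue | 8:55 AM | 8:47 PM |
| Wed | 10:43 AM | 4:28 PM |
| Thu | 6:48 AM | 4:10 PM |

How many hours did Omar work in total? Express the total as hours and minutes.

Mon: 11:14 AM–8:21 PM = 9 h 7 min; less 30 min break → 8 h 37 min
Tue: 8:55 AM–8:47 PM = 11 h 52 min; less 30 min break → 11 h 22 min
Wed: 10:43 AM–4:28 PM = 5 h 45 min; less 30 min break → 5 h 15 min
Thu: 6:48 AM–4:10 PM = 9 h 22 min; less 30 min break → 8 h 52 min
Total: 8 h 37 min + 11 h 22 min + 5 h 15 min + 8 h 52 min = 34 h 6 min.

34 h 6 min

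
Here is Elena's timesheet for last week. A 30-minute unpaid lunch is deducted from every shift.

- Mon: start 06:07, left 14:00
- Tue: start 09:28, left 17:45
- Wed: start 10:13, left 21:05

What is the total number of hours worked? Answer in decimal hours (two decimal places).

25.53 hours

Mon: 06:07–14:00 = 7 h 53 min; less 30 min break → 7 h 23 min
Tue: 09:28–17:45 = 8 h 17 min; less 30 min break → 7 h 47 min
Wed: 10:13–21:05 = 10 h 52 min; less 30 min break → 10 h 22 min
Total: 7 h 23 min + 7 h 47 min + 10 h 22 min = 25 h 32 min.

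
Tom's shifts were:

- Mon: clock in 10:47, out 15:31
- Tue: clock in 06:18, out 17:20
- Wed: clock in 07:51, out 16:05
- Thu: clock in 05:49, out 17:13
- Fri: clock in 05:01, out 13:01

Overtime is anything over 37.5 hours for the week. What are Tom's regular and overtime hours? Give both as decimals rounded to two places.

Mon: 10:47–15:31 = 4 h 44 min
Tue: 06:18–17:20 = 11 h 2 min
Wed: 07:51–16:05 = 8 h 14 min
Thu: 05:49–17:13 = 11 h 24 min
Fri: 05:01–13:01 = 8 h 0 min
Total worked: 43 h 24 min = 43.40 h.
Threshold 37.5 h → overtime 5 h 54 min, regular 37 h 30 min.

Regular 37.50 hours, overtime 5.90 hours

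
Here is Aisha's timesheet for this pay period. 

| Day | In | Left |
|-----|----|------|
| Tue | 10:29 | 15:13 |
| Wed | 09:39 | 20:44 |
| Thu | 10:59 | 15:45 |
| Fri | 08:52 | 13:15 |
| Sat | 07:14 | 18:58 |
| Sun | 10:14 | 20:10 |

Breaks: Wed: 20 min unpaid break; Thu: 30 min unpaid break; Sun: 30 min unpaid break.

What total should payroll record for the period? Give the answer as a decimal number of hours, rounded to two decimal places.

45.30 hours

Tue: 10:29–15:13 = 4 h 44 min
Wed: 09:39–20:44 = 11 h 5 min; less 20 min break → 10 h 45 min
Thu: 10:59–15:45 = 4 h 46 min; less 30 min break → 4 h 16 min
Fri: 08:52–13:15 = 4 h 23 min
Sat: 07:14–18:58 = 11 h 44 min
Sun: 10:14–20:10 = 9 h 56 min; less 30 min break → 9 h 26 min
Total: 4 h 44 min + 10 h 45 min + 4 h 16 min + 4 h 23 min + 11 h 44 min + 9 h 26 min = 45 h 18 min.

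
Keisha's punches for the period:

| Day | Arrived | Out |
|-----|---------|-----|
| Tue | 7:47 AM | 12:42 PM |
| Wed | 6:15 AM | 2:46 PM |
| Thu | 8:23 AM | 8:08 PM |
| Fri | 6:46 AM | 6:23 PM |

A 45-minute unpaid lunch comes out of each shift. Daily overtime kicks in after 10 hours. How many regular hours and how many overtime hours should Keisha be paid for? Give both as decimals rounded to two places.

Tue: 7:47 AM–12:42 PM = 4 h 55 min; less 45 min break → 4 h 10 min
Wed: 6:15 AM–2:46 PM = 8 h 31 min; less 45 min break → 7 h 46 min
Thu: 8:23 AM–8:08 PM = 11 h 45 min; less 45 min break → 11 h 0 min
Fri: 6:46 AM–6:23 PM = 11 h 37 min; less 45 min break → 10 h 52 min
Tue reg 4 h 10 min / OT 0 h 0 min; Wed reg 7 h 46 min / OT 0 h 0 min; Thu reg 10 h 0 min / OT 1 h 0 min; Fri reg 10 h 0 min / OT 0 h 52 min.
Totals: regular 31 h 56 min, overtime 1 h 52 min.

Regular 31.93 hours, overtime 1.87 hours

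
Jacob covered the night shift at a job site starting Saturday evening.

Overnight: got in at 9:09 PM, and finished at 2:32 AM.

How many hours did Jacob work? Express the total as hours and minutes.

Overnight: 9:09 PM → midnight = 2 h 51 min; midnight → 2:32 AM = 2 h 32 min; span 5 h 23 min

5 h 23 min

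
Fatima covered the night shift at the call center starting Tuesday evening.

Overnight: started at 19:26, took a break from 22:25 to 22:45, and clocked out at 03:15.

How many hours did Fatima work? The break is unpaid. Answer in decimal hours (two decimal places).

Overnight: 19:26 → midnight = 4 h 34 min; midnight → 03:15 = 3 h 15 min; span 7 h 49 min; less 20 min break → 7 h 29 min

7.48 hours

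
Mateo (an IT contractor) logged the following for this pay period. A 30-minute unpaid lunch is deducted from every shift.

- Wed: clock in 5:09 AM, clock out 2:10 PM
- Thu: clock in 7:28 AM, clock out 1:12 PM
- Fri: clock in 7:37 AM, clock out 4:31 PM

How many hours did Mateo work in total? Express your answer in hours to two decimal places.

22.15 hours

Wed: 5:09 AM–2:10 PM = 9 h 1 min; less 30 min break → 8 h 31 min
Thu: 7:28 AM–1:12 PM = 5 h 44 min; less 30 min break → 5 h 14 min
Fri: 7:37 AM–4:31 PM = 8 h 54 min; less 30 min break → 8 h 24 min
Total: 8 h 31 min + 5 h 14 min + 8 h 24 min = 22 h 9 min.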